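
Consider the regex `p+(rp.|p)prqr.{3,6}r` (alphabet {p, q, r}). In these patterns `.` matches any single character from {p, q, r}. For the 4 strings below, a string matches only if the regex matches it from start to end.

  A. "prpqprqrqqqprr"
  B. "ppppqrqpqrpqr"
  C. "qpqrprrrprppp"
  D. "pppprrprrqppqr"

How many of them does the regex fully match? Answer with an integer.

1

A → match
B → no match
C → no match — must start with "p"
D → no match
Total matched: 1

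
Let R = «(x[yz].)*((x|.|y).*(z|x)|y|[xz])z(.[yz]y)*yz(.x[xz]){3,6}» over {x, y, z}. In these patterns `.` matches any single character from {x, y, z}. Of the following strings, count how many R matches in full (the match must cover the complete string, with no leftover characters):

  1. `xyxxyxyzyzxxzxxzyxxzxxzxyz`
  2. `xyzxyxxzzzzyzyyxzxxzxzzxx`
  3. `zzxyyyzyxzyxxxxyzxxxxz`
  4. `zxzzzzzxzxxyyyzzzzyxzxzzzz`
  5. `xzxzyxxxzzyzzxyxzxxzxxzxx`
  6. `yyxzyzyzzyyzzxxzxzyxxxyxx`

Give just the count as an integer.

1 → no match
2 → no match
3 → no match
4 → no match
5 → no match
6 → no match
Total matched: 0

0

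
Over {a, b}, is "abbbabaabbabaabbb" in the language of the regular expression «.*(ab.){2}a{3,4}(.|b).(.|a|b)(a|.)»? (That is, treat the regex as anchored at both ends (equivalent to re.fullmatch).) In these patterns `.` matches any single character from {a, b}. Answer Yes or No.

No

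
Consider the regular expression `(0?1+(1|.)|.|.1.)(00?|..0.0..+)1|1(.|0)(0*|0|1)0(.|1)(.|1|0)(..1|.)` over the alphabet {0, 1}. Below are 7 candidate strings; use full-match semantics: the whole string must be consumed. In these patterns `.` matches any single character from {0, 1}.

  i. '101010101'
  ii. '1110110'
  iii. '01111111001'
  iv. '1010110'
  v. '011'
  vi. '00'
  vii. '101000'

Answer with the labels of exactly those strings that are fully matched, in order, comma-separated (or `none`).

i → match
ii → match
iii → match
iv → match
v → no match
vi → no match
vii → no match

i, ii, iii, iv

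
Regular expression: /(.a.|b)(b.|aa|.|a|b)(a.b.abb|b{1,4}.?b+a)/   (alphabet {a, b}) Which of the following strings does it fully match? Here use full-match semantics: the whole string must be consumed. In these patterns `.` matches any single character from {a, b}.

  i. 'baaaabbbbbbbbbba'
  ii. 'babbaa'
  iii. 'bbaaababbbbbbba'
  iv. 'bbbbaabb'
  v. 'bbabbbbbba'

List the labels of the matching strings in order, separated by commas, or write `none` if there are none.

i, v

i → match
ii → no match
iii → no match
iv → no match
v → match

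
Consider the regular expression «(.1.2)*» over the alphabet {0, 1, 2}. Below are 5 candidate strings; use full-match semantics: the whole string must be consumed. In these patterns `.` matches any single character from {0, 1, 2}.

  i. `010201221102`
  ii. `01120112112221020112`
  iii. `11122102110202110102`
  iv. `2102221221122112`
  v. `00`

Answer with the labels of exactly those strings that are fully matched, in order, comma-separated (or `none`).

i → match
ii → match
iii → no match
iv → no match
v → no match

i, ii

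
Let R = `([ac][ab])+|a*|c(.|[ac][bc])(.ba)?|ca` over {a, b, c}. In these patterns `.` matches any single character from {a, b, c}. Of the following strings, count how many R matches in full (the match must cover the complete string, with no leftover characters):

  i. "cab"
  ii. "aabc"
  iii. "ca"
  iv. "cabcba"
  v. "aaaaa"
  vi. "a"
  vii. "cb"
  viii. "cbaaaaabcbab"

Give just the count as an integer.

7

i → match
ii → no match
iii → match
iv → match
v → match
vi → match
vii → match
viii → match
Total matched: 7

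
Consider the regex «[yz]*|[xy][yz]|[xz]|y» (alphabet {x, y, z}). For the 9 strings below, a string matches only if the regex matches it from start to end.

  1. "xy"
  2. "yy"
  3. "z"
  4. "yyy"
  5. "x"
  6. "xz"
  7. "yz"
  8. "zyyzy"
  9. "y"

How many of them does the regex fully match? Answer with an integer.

9

1. "xy" → match
2. "yy" → match
3. "z" → match
4. "yyy" → match
5. "x" → match
6. "xz" → match
7. "yz" → match
8. "zyyzy" → match
9. "y" → match
Total matched: 9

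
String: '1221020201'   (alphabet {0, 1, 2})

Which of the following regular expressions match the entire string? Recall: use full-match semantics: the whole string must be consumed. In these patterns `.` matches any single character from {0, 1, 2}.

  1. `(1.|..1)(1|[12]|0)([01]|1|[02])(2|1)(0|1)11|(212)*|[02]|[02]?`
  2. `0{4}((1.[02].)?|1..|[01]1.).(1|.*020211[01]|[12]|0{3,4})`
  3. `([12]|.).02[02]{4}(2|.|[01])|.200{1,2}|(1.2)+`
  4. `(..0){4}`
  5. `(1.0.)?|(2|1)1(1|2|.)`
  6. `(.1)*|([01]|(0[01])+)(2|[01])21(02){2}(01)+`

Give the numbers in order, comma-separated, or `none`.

6

1 → no match
2 → no match — must start with '0'
3 → no match
4 → no match — must end with '0'
5 → no match
6 → match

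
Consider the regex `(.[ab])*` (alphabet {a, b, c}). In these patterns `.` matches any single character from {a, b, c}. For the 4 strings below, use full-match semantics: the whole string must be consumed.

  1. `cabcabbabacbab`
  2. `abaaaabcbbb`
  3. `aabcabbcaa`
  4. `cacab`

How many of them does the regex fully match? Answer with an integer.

1 → no match
2 → no match
3 → no match
4 → no match
Total matched: 0

0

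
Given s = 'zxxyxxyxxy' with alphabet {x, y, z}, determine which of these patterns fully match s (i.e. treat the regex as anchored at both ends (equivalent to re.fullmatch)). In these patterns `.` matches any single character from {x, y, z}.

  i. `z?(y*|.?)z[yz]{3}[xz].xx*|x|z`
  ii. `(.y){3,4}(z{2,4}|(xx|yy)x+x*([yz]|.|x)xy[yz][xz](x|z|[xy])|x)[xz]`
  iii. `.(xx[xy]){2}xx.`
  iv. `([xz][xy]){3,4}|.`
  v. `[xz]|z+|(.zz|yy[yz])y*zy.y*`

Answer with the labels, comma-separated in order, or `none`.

i → no match
ii → no match
iii → match
iv → no match
v → no match

iii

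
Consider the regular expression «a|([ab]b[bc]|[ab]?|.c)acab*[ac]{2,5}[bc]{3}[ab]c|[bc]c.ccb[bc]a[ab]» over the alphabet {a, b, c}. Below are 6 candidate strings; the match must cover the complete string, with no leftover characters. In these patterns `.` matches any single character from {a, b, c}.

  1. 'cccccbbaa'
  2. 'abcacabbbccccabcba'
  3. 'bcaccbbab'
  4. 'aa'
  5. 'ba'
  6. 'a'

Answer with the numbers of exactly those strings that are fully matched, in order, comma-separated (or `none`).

1. 'cccccbbaa' → match
2 → no match
3. 'bcaccbbab' → match
4. 'aa' → no match
5. 'ba' → no match
6. 'a' → match

1, 3, 6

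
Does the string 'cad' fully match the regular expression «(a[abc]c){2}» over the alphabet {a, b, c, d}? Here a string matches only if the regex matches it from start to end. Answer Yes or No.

Every match must start with 'a', but 'cad' does not.

No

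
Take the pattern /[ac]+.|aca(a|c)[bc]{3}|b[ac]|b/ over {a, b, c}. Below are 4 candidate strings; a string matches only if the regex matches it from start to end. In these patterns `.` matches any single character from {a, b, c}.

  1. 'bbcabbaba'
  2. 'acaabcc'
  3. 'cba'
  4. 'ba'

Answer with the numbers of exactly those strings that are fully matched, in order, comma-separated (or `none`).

1 → no match
2 → match
3 → no match
4 → match

2, 4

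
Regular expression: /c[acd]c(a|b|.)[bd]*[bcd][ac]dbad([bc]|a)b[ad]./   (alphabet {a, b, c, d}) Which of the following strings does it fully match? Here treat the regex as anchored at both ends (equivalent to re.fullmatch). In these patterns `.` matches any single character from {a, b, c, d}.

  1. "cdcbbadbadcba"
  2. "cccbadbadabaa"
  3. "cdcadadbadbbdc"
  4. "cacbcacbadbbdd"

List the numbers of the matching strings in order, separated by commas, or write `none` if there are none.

1 → no match
2 → no match
3 → match
4 → no match

3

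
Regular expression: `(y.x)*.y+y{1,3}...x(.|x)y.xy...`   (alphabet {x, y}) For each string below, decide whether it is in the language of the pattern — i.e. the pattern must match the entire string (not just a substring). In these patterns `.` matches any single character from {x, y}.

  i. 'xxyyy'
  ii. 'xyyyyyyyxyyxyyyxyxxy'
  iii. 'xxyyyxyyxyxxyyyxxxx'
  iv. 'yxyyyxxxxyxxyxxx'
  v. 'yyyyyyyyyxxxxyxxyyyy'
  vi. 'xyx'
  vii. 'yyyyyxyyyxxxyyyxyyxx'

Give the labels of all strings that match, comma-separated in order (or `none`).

ii, v

i → no match
ii → match
iii → no match
iv → no match
v → match
vi → no match
vii → no match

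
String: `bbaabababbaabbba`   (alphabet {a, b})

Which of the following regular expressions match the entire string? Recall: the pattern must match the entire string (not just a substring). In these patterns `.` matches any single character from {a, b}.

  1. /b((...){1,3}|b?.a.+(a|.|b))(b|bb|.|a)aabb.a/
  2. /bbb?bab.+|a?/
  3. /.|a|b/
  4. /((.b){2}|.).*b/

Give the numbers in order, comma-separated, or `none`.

1

1 → match
2 → no match
3 → no match
4 → no match — must end with `b`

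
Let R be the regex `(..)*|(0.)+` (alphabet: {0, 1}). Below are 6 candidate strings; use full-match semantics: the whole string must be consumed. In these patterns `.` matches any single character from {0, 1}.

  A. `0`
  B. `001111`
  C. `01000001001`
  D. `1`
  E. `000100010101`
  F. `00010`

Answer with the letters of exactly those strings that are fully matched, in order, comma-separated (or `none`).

B, E

A → no match
B → match
C → no match
D → no match
E → match
F → no match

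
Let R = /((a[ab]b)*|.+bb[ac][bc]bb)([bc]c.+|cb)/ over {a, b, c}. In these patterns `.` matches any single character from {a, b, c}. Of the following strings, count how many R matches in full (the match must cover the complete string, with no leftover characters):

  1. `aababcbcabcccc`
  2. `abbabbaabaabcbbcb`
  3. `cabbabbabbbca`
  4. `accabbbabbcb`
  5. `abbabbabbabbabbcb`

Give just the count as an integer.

1

1 → no match
2 → no match
3 → no match
4 → no match
5 → match
Total matched: 1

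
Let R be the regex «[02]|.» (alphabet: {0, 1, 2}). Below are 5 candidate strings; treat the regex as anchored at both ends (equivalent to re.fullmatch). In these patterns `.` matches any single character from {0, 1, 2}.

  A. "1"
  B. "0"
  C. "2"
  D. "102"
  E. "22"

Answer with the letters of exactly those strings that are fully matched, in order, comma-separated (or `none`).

A, B, C

A → match
B → match
C → match
D → no match
E → no match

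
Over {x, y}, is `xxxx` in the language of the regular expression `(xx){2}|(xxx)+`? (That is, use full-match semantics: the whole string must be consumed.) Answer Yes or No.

Yes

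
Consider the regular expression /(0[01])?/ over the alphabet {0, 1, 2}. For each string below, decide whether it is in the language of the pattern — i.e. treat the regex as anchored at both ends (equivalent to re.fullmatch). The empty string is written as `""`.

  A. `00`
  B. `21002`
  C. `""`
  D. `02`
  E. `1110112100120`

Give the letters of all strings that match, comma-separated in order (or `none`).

A, C

A → match
B → no match
C → match
D → no match
E → no match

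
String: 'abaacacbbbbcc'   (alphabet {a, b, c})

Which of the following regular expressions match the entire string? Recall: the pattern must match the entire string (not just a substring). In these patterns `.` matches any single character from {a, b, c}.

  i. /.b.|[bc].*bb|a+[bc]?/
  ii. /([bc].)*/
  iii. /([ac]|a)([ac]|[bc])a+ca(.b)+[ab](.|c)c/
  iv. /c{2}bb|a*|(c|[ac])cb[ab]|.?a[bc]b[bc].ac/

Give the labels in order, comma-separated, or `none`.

i → no match
ii → no match
iii → match
iv → no match

iii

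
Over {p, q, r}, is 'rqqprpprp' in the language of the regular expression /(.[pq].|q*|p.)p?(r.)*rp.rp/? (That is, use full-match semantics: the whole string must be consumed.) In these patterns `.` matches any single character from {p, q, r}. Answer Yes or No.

Yes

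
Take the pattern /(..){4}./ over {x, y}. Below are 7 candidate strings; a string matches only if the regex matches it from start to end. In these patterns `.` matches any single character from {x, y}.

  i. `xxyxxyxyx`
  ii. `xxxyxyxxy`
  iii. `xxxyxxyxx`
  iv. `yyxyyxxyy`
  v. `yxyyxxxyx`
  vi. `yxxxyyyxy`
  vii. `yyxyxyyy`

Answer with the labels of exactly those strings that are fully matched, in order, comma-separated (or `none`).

i → match
ii → match
iii → match
iv → match
v → match
vi → match
vii → no match

i, ii, iii, iv, v, vi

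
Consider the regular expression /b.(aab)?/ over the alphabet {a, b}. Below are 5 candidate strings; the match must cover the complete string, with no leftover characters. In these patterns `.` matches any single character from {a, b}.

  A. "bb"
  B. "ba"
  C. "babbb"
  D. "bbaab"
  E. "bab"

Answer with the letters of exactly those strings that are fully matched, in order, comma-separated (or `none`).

A → match
B → match
C → no match
D → match
E → no match

A, B, D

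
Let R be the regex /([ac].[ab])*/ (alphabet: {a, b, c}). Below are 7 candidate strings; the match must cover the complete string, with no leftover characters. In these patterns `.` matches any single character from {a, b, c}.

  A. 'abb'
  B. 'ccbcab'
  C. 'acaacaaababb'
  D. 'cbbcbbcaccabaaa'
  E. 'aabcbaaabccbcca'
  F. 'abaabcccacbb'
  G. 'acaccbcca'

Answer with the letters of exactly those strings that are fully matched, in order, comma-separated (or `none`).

A → match
B → match
C → match
D → no match
E → match
F → no match
G → match

A, B, C, E, G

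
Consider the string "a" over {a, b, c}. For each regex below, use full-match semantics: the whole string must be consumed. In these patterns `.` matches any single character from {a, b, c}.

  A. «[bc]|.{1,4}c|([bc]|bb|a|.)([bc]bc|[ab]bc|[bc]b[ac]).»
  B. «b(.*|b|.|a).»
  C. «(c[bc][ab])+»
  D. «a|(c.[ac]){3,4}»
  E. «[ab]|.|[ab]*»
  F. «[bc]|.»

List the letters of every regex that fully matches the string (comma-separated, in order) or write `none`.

A → no match
B → no match — must start with "b"
C → no match — must start with "c"
D → match
E → match
F → match

D, E, F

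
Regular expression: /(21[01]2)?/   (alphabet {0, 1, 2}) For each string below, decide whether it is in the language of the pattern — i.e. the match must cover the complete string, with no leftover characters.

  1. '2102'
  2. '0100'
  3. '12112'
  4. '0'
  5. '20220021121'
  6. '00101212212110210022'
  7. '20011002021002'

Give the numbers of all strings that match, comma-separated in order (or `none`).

1

1 → match
2 → no match
3 → no match
4 → no match
5 → no match
6 → no match
7 → no match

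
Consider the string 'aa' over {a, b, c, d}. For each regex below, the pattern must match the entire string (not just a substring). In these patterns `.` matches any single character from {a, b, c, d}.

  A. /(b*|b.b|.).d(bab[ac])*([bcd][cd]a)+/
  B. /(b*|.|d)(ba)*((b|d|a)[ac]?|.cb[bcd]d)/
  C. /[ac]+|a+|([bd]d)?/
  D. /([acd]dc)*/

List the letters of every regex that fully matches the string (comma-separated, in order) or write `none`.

B, C

A → no match
B → match
C → match
D → no match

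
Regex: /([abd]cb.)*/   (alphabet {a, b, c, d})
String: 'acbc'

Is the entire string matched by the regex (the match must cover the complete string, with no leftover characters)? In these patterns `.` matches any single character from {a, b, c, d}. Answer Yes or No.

Yes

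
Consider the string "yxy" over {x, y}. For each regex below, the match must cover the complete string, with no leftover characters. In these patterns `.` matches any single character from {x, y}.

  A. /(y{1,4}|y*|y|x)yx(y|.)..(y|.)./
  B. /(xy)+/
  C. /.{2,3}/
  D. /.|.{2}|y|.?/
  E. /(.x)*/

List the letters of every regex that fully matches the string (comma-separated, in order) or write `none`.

A → no match
B → no match — must start with "xy"
C → match
D → no match
E → no match

C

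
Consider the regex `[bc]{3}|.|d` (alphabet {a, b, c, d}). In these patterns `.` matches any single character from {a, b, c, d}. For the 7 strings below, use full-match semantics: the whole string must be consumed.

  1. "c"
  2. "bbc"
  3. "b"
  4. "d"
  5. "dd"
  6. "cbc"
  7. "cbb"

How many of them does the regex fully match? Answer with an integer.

1 → match
2 → match
3 → match
4 → match
5 → no match
6 → match
7 → match
Total matched: 6

6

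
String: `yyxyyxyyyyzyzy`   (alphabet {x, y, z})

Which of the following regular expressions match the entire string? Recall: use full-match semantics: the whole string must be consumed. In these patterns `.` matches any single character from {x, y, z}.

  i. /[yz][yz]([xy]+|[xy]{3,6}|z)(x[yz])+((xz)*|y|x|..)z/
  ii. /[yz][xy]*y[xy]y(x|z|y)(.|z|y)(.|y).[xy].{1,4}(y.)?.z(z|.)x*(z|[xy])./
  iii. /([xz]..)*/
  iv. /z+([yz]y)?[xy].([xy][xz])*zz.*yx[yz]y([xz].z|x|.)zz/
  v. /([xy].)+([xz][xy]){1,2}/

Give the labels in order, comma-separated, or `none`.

i → no match — must end with `z`
ii → no match
iii → no match
iv → no match — must start with `z`
v → match

v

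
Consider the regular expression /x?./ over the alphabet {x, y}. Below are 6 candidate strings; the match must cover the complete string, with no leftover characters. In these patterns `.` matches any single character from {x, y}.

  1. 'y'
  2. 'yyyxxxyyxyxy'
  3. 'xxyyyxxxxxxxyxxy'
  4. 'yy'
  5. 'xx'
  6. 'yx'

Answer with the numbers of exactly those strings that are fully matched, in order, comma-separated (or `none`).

1 → match
2 → no match
3 → no match
4 → no match
5 → match
6 → no match

1, 5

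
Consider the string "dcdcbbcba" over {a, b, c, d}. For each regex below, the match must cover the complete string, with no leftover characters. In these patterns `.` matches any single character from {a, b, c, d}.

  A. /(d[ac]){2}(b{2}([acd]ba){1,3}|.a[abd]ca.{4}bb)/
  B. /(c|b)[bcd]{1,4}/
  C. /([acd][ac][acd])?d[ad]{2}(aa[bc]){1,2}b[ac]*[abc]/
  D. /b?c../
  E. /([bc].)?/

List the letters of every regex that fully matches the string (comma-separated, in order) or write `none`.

A

A → match
B → no match
C → no match
D → no match
E → no match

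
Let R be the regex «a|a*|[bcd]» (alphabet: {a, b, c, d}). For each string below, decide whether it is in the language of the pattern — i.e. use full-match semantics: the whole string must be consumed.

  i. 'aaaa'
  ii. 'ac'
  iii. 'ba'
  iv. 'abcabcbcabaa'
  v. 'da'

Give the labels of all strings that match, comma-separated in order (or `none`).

i. 'aaaa' → match
ii. 'ac' → no match
iii. 'ba' → no match
iv. 'abcabcbcabaa' → no match
v. 'da' → no match

i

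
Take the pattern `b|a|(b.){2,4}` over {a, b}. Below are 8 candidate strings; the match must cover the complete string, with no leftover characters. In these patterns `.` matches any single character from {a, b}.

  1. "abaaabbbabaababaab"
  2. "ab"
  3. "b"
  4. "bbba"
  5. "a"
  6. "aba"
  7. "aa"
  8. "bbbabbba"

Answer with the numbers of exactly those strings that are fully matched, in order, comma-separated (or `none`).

3, 4, 5, 8

1 → no match
2 → no match
3 → match
4 → match
5 → match
6 → no match
7 → no match
8 → match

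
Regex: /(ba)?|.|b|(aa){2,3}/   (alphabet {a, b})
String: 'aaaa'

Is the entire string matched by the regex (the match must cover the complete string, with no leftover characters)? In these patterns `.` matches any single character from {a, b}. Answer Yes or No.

Yes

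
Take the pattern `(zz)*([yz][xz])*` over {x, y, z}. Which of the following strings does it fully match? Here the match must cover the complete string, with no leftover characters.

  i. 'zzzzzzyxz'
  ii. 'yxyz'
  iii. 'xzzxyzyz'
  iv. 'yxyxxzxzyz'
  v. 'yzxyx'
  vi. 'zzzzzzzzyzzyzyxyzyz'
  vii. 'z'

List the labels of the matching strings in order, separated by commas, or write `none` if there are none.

i → no match
ii → match
iii → no match
iv → no match
v → no match
vi → no match
vii → no match

ii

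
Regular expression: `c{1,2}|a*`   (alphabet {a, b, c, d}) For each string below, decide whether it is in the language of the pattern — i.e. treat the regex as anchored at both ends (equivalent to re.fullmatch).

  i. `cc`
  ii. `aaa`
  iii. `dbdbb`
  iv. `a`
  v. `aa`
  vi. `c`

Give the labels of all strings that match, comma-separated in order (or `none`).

i → match
ii → match
iii → no match
iv → match
v → match
vi → match

i, ii, iv, v, vi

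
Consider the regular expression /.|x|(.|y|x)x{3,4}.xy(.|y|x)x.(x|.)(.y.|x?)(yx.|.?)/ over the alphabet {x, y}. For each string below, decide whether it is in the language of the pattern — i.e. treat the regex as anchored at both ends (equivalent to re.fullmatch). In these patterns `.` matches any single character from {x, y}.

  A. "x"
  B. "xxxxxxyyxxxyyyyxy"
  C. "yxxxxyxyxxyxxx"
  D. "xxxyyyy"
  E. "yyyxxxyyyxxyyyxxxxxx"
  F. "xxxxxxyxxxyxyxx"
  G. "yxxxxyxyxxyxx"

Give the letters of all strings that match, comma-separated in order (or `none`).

A → match
B → match
C → match
D → no match
E → no match
F → match
G → match

A, B, C, F, G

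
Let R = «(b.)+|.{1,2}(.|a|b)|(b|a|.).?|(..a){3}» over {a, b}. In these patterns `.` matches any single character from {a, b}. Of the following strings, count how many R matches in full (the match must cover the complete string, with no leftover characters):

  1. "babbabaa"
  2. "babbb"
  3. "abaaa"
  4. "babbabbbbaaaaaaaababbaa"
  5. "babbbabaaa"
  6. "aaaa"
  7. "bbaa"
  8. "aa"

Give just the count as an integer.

1

1 → no match
2 → no match
3 → no match
4 → no match
5 → no match
6 → no match
7 → no match
8 → match
Total matched: 1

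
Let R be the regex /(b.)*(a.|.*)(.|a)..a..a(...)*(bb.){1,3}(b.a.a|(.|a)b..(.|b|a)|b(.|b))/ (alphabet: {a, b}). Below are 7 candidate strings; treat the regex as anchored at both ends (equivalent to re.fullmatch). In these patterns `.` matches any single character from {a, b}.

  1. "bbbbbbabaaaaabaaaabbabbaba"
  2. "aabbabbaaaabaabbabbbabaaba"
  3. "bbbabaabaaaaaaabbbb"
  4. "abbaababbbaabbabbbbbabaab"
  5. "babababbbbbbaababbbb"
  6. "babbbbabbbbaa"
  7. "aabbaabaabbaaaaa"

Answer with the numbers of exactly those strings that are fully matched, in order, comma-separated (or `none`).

1

1 → match
2 → no match
3 → no match
4 → no match
5 → no match
6 → no match
7 → no match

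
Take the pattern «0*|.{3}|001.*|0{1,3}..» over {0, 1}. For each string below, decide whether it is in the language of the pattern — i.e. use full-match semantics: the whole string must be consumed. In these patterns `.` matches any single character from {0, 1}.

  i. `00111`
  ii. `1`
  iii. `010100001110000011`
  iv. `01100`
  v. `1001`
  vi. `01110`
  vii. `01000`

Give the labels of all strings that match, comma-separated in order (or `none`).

i

i → match
ii → no match
iii → no match
iv → no match
v → no match
vi → no match
vii → no match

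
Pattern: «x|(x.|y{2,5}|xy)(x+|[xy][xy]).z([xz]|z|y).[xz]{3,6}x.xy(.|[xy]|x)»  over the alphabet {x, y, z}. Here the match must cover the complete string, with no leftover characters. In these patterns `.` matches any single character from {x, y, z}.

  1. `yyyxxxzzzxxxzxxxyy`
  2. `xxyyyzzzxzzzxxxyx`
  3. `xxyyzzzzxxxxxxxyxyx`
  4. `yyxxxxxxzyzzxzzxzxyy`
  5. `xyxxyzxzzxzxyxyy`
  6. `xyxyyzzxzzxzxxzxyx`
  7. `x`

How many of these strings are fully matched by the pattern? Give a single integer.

7

1 → match
2 → match
3 → match
4 → match
5 → match
6 → match
7 → match
Total matched: 7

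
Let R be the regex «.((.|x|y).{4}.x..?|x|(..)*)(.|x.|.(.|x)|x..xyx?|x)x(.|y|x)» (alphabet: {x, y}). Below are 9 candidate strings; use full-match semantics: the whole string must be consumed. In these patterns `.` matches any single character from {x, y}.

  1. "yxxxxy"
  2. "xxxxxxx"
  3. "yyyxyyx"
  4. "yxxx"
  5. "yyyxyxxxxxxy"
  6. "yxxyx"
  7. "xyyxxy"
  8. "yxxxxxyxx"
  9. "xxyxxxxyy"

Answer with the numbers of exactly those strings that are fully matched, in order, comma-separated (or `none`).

1, 2, 4, 5, 7, 8

1. "yxxxxy" → match
2. "xxxxxxx" → match
3. "yyyxyyx" → no match
4. "yxxx" → match
5. "yyyxyxxxxxxy" → match
6. "yxxyx" → no match
7. "xyyxxy" → match
8. "yxxxxxyxx" → match
9. "xxyxxxxyy" → no match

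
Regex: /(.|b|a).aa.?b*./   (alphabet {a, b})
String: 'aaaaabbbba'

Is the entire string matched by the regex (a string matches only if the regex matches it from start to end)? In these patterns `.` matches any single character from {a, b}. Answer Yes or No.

Yes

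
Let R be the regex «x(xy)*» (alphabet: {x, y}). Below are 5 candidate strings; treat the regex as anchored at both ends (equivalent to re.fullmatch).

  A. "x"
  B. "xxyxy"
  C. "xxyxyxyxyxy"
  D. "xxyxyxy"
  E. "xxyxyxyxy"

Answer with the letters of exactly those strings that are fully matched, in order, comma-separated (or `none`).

A, B, C, D, E

A → match
B → match
C → match
D → match
E → match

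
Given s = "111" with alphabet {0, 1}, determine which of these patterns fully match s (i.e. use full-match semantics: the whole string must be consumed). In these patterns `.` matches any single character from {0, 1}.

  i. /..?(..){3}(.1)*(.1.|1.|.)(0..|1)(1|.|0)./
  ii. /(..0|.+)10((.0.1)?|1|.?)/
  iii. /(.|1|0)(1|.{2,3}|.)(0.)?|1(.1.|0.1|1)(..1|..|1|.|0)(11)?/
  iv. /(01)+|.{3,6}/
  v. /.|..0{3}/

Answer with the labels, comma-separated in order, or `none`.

i → no match
ii → no match
iii → match
iv → match
v → no match

iii, iv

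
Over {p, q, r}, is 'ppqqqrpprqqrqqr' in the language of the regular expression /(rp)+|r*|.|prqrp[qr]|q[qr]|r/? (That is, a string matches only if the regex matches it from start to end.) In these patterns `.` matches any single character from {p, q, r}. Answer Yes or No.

No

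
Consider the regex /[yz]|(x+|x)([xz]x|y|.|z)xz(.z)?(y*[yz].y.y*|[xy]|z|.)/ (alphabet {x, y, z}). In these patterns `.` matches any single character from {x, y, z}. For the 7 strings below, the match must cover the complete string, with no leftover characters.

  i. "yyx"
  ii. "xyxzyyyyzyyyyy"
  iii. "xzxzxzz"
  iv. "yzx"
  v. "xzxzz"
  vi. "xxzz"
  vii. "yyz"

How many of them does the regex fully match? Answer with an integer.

3

i → no match
ii → match
iii → match
iv → no match
v → match
vi → no match
vii → no match
Total matched: 3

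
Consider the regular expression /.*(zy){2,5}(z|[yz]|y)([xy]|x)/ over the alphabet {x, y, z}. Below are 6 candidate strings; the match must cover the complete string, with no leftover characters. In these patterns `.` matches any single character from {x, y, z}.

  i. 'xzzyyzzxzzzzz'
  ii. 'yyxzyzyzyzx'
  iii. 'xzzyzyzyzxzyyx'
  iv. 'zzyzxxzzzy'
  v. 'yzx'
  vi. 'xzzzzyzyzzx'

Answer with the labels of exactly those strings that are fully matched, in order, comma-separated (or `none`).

i → no match
ii → match
iii → no match
iv → no match
v → no match
vi → no match

ii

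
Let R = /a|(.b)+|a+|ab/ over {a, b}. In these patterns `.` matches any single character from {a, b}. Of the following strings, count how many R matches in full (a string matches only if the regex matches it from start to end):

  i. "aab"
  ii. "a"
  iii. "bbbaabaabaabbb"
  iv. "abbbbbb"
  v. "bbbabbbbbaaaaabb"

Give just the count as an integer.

1

i. "aab" → no match
ii. "a" → match
iii → no match
iv. "abbbbbb" → no match
v → no match
Total matched: 1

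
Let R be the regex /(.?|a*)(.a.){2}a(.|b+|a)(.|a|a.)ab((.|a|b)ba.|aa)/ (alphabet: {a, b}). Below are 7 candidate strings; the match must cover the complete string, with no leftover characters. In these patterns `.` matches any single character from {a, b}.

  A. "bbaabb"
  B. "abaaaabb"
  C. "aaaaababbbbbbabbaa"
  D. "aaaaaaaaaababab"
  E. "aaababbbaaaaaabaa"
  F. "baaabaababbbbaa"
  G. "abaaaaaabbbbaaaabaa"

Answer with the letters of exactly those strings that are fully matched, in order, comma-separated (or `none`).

A → no match
B → no match
C → no match
D → match
E → no match
F → no match
G → no match

D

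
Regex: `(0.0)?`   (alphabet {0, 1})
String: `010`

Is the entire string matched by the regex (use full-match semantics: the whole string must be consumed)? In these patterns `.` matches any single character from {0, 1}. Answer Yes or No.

Yes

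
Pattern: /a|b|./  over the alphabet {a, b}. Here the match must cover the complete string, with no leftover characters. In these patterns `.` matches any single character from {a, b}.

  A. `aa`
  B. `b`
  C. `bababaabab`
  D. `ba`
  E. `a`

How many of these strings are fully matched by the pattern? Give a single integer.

2

A → no match
B → match
C → no match
D → no match
E → match
Total matched: 2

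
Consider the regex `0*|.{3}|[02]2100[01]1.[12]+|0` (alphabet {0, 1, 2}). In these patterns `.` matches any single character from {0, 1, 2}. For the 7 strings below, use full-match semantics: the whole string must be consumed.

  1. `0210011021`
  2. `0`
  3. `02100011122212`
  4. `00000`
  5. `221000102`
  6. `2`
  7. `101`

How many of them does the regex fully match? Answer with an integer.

6

1 → match
2 → match
3 → match
4 → match
5 → match
6 → no match
7 → match
Total matched: 6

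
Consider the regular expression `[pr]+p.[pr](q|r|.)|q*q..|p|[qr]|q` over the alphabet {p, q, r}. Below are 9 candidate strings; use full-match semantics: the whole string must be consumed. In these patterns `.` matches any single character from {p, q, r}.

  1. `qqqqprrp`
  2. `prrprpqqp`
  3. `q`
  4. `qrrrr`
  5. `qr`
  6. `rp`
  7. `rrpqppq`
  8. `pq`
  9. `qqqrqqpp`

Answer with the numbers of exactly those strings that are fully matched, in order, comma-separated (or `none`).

3

1 → no match
2 → no match
3 → match
4 → no match
5 → no match
6 → no match
7 → no match
8 → no match
9 → no match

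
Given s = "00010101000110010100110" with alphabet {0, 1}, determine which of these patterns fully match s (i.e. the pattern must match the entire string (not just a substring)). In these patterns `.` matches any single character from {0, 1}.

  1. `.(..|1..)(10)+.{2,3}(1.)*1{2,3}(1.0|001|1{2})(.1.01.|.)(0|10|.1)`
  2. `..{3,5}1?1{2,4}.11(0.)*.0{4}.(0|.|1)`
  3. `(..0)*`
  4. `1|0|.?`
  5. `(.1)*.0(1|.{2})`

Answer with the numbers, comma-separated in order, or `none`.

1 → match
2 → no match
3 → no match
4 → no match
5 → no match

1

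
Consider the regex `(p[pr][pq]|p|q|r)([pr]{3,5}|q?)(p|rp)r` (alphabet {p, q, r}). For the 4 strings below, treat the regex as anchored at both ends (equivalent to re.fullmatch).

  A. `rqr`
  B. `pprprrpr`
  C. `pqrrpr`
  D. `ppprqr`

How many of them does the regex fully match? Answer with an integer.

A → no match
B → match
C → no match
D → no match
Total matched: 1

1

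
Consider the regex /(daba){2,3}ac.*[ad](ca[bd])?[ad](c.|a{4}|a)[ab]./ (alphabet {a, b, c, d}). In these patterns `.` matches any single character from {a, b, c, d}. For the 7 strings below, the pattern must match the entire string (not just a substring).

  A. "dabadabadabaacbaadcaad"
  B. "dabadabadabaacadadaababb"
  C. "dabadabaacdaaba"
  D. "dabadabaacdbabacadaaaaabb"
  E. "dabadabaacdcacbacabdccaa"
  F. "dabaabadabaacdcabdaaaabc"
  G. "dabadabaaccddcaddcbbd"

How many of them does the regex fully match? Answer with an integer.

5

A → match
B → no match
C → match
D → match
E → match
F → no match
G → match
Total matched: 5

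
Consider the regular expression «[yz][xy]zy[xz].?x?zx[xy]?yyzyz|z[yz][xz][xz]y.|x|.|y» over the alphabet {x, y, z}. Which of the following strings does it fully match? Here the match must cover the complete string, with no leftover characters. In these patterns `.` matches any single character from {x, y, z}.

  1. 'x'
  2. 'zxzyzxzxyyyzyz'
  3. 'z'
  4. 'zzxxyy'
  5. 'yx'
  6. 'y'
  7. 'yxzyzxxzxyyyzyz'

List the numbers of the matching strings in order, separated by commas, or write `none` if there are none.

1 → match
2 → match
3 → match
4 → match
5 → no match
6 → match
7 → match

1, 2, 3, 4, 6, 7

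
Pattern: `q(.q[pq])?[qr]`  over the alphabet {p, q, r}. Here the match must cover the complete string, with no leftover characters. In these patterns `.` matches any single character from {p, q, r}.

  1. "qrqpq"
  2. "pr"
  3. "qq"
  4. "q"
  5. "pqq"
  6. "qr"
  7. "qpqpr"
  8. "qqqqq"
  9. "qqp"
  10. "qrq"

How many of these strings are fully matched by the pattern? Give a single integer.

1 → match
2 → no match — must start with "q"
3 → match
4 → no match
5 → no match — must start with "q"
6 → match
7 → match
8 → match
9 → no match
10 → no match
Total matched: 5

5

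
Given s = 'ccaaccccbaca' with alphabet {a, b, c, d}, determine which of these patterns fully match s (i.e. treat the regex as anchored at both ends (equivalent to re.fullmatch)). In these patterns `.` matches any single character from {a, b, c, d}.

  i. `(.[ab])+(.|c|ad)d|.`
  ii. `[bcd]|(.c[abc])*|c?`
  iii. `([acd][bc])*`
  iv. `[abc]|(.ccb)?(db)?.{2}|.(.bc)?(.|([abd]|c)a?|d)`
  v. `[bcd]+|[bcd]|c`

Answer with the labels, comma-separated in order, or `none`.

i → no match
ii → match
iii → no match
iv → no match
v → no match

ii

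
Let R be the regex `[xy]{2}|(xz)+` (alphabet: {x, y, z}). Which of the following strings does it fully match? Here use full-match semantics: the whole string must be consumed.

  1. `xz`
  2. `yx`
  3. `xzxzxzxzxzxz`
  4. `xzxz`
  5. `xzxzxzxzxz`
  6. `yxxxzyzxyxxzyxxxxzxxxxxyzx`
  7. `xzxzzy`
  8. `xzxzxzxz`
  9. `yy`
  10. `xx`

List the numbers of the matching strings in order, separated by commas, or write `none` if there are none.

1, 2, 3, 4, 5, 8, 9, 10

1 → match
2 → match
3 → match
4 → match
5 → match
6 → no match
7 → no match
8 → match
9 → match
10 → match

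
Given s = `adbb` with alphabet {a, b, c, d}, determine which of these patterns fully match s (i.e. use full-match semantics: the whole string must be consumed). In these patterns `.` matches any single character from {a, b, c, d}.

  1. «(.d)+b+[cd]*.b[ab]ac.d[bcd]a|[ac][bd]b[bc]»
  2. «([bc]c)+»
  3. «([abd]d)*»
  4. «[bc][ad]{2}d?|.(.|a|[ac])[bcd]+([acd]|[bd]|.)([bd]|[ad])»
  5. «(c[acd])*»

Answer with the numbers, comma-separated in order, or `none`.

1 → match
2 → no match — must end with `c`
3 → no match
4 → no match
5 → no match

1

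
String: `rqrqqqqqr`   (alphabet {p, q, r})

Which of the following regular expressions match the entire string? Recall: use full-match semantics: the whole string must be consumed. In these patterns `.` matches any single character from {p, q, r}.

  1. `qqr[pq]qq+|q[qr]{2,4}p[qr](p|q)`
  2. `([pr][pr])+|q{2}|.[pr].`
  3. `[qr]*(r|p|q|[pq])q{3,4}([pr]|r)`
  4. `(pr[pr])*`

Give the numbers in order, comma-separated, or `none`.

1 → no match
2 → no match
3 → match
4 → no match

3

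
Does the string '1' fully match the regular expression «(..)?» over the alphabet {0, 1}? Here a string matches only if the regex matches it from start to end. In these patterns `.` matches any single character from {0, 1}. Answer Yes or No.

No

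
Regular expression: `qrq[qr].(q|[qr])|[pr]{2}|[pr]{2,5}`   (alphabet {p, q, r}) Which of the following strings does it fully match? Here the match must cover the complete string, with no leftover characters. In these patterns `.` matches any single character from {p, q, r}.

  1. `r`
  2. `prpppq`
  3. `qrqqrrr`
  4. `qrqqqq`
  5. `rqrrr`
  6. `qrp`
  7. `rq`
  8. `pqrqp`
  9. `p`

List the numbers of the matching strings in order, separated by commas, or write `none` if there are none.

4

1. `r` → no match
2. `prpppq` → no match
3. `qrqqrrr` → no match
4. `qrqqqq` → match
5. `rqrrr` → no match
6. `qrp` → no match
7. `rq` → no match
8. `pqrqp` → no match
9. `p` → no match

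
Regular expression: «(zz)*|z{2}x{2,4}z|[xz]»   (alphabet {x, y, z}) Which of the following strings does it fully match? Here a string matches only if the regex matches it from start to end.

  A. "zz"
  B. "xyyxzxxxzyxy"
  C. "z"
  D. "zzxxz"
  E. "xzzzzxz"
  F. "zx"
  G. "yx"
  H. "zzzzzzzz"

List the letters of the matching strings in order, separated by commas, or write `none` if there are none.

A, C, D, H

A → match
B → no match
C → match
D → match
E → no match
F → no match
G → no match
H → match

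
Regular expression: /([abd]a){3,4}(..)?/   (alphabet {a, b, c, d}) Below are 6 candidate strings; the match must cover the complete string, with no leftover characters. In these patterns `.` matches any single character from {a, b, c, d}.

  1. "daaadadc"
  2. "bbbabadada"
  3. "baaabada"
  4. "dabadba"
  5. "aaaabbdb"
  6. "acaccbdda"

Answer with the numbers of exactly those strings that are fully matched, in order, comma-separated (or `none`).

1, 3

1 → match
2 → no match
3 → match
4 → no match
5 → no match
6 → no match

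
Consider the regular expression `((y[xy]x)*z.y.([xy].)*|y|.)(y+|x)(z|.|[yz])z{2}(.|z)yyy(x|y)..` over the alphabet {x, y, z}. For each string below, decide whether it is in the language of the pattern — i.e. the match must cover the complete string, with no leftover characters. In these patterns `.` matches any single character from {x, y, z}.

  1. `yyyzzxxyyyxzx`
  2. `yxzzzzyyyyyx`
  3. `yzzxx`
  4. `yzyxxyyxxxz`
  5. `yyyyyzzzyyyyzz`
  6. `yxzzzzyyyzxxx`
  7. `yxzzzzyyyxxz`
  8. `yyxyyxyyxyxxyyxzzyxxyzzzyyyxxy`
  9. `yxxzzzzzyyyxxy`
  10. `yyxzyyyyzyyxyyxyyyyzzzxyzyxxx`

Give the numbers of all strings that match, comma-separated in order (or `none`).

1 → no match
2 → match
3 → no match
4 → no match
5 → match
6 → no match
7 → match
8 → match
9 → no match
10 → no match

2, 5, 7, 8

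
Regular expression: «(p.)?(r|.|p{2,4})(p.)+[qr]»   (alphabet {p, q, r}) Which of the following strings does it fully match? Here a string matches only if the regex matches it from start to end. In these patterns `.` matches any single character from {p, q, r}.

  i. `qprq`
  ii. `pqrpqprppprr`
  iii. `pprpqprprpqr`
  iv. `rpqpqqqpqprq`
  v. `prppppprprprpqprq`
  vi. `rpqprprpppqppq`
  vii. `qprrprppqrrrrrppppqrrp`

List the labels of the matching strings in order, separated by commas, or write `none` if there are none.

i, ii, iii, v, vi

i → match
ii → match
iii → match
iv → no match
v → match
vi → match
vii → no match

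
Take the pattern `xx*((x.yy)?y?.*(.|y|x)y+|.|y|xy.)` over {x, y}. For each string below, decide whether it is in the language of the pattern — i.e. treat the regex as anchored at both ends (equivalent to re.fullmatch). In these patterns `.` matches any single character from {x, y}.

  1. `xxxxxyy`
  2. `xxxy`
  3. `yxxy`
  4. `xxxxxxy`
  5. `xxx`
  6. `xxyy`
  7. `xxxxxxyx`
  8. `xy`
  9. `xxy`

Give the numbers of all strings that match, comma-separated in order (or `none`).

1 → match
2 → match
3 → no match — must start with `x`
4 → match
5 → match
6 → match
7 → match
8 → match
9 → match

1, 2, 4, 5, 6, 7, 8, 9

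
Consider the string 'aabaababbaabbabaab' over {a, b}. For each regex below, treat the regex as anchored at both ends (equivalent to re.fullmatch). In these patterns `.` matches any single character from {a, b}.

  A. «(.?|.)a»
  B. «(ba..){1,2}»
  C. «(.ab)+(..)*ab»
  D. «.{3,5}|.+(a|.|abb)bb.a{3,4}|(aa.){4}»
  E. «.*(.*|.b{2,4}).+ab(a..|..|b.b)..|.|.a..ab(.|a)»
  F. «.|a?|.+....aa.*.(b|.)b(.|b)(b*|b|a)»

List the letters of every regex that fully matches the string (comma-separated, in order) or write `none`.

C

A → no match — must end with 'a'
B → no match — must start with 'ba'
C → match
D → no match
E → no match
F → no match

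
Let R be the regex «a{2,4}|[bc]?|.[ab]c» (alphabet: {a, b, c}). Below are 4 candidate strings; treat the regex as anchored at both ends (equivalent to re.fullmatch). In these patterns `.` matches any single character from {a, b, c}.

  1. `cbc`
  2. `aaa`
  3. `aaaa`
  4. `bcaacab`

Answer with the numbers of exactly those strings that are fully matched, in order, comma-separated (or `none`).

1, 2, 3

1 → match
2 → match
3 → match
4 → no match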